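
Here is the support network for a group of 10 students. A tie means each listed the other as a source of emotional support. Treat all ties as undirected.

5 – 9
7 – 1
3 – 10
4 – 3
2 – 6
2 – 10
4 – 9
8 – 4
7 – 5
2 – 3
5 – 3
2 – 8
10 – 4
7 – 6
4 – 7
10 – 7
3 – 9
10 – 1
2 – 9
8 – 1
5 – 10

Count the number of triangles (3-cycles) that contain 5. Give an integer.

5's neighbors: 3, 7, 9, and 10.
Neighbor pairs that are themselves tied: 5–3–9; 5–3–10; 5–7–10. Each forms one triangle with 5, for 3 in total.

3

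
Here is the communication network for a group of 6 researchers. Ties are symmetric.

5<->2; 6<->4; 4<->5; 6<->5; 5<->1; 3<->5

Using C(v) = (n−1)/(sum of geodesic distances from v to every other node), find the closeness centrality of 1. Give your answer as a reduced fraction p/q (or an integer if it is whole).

Distances from 1: 2:2, 3:2, 4:2, 5:1, 6:2. Sum = 9.
n = 6, so closeness = 5/9.

5/9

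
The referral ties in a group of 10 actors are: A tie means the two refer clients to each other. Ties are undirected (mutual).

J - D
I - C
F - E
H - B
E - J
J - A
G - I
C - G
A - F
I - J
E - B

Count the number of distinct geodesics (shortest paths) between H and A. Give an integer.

The shortest distance is 4. The length-4 paths are: H–B–E–J–A; H–B–E–F–A.
That gives 2 distinct shortest paths.

2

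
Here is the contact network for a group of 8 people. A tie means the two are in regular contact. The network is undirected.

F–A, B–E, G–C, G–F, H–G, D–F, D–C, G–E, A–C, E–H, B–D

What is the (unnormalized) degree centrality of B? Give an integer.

B is directly tied to D and E. That is 2 neighbors, so the degree of B is 2.

2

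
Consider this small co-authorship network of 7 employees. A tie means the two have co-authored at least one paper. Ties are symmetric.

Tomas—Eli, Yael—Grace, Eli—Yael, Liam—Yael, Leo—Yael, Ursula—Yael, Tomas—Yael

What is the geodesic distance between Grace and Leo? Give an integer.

2

One shortest route is Grace – Yael – Leo, which uses 2 edges, and Grace and Leo are not directly tied, so nothing shorter exists. So d(Grace,Leo) = 2.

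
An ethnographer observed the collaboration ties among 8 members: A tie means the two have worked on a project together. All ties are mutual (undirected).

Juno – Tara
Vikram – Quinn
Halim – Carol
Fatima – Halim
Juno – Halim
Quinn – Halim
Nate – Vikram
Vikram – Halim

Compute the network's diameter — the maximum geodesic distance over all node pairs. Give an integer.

4

Eccentricity of each node (its greatest distance to any other): Carol:3, Fatima:3, Halim:2, Juno:3, Nate:4, Quinn:3, Tara:4, Vikram:3.
The maximum eccentricity is 4, realized for instance by the pair Tara–Nate via Tara – Juno – Halim – Vikram – Nate. So the diameter is 4.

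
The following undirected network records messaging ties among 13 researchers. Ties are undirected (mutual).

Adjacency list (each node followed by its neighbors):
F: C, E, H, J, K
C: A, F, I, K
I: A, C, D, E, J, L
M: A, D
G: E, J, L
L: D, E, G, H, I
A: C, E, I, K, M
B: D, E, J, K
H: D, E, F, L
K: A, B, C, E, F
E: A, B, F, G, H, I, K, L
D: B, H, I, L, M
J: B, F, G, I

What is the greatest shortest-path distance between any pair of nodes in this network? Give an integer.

3

Eccentricity of each node (its greatest distance to any other): A:2, B:2, C:3, D:2, E:2, F:3, G:3, H:2, I:2, J:3, K:2, L:2, M:3.
The maximum eccentricity is 3, realized for instance by the pair J–M via J – B – D – M. So the diameter is 3.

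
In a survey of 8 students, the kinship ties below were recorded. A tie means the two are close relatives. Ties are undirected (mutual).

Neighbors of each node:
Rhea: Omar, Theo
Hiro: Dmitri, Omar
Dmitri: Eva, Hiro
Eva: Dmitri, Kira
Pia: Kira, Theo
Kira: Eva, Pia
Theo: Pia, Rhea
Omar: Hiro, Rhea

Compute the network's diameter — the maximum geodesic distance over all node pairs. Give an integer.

Eccentricity of each node (its greatest distance to any other): Dmitri:4, Eva:4, Hiro:4, Kira:4, Omar:4, Pia:4, Rhea:4, Theo:4.
The maximum eccentricity is 4, realized for instance by the pair Eva–Rhea via Eva – Dmitri – Hiro – Omar – Rhea. So the diameter is 4.

4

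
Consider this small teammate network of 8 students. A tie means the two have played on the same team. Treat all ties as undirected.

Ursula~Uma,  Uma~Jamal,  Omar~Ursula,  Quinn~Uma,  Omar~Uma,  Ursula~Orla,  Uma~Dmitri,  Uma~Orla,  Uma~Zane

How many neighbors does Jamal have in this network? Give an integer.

Jamal is directly tied to Uma. That is 1 neighbor, so the degree of Jamal is 1.

1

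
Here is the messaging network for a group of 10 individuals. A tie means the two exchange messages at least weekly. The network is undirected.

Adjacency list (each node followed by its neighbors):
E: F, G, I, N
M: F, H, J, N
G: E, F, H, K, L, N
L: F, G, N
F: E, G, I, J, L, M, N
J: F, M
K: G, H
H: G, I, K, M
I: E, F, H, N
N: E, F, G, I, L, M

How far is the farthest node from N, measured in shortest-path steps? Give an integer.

2

Distances from N: E:1, F:1, G:1, H:2, I:1, J:2, K:2, L:1, M:1.
The largest is 2 (to H, K, and J), so the eccentricity of N is 2.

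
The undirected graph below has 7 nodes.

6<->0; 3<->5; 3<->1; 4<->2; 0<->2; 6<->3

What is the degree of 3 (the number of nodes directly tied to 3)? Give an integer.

3 is directly tied to 1, 5, and 6. That is 3 neighbors, so the degree of 3 is 3.

3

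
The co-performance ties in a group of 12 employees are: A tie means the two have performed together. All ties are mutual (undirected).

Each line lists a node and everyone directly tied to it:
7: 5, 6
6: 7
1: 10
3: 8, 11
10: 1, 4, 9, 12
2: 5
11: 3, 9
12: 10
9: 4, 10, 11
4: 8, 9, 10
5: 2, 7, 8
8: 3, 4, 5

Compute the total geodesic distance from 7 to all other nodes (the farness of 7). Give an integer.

Distances from 7: 1:5, 2:2, 3:3, 4:3, 5:1, 6:1, 8:2, 9:4, 10:4, 11:4, 12:5.
Sum = 5 + 2 + 3 + 3 + 1 + 1 + 2 + 4 + 4 + 4 + 5 = 34.

34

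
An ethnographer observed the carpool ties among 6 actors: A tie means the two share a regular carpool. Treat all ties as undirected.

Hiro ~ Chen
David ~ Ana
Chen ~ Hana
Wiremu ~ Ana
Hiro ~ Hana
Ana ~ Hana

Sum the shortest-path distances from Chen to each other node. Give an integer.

10

Distances from Chen: Ana:2, David:3, Hana:1, Hiro:1, Wiremu:3.
Sum = 2 + 3 + 1 + 1 + 3 = 10.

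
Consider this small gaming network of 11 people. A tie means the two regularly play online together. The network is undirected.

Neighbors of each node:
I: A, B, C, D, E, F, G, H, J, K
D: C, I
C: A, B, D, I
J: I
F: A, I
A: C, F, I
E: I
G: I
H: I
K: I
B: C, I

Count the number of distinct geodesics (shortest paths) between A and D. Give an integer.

The shortest distance is 2. The length-2 paths are: A–I–D; A–C–D.
That gives 2 distinct shortest paths.

2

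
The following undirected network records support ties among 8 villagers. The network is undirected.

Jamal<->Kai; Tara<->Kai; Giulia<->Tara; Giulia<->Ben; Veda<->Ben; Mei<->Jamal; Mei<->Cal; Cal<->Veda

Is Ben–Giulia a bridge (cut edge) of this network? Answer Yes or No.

No

Even without that edge, Ben still reaches Giulia via Ben – Veda – Cal – Mei – Jamal – Kai – Tara – Giulia, so the network stays connected. Not a bridge.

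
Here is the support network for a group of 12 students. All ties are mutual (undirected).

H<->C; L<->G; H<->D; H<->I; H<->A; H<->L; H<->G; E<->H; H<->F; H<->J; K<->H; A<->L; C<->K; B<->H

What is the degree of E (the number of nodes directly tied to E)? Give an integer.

1

E is directly tied to H. That is 1 neighbor, so the degree of E is 1.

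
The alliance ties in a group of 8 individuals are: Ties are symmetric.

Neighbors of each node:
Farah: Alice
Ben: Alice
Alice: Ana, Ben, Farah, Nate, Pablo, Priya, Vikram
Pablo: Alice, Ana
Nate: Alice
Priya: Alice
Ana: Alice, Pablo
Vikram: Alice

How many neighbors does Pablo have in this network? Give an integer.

Pablo is directly tied to Alice and Ana. That is 2 neighbors, so the degree of Pablo is 2.

2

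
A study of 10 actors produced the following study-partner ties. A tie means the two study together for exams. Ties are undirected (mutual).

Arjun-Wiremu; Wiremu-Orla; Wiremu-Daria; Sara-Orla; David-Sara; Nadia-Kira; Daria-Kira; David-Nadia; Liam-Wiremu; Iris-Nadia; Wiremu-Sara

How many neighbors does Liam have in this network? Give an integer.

1

Liam is directly tied to Wiremu. That is 1 neighbor, so the degree of Liam is 1.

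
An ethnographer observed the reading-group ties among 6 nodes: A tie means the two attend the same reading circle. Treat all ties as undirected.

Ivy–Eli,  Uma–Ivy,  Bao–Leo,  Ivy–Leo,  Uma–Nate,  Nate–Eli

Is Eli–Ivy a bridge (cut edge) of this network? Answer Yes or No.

No

Even without that edge, Eli still reaches Ivy via Eli – Nate – Uma – Ivy, so the network stays connected. Not a bridge.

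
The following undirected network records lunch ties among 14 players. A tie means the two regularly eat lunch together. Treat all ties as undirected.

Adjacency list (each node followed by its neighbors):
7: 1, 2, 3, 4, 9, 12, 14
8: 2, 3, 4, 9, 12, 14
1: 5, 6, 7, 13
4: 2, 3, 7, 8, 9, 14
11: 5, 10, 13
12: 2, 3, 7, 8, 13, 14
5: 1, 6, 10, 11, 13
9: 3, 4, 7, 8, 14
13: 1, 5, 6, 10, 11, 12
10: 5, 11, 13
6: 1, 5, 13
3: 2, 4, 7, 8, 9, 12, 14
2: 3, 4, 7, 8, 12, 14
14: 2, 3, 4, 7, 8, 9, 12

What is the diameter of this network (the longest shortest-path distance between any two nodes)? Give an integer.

4

Eccentricity of each node (its greatest distance to any other): 1:3, 2:3, 3:3, 4:4, 5:3, 6:3, 7:3, 8:3, 9:4, 10:4, 11:4, 12:2, 13:3, 14:3.
The maximum eccentricity is 4, realized for instance by the pair 9–11 via 9 – 3 – 12 – 13 – 11. So the diameter is 4.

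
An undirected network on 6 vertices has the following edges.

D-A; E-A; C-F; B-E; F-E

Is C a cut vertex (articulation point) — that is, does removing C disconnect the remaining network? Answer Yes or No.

No

Even without C, every remaining node can still reach every other (the residual graph is connected), so C is not a cut vertex.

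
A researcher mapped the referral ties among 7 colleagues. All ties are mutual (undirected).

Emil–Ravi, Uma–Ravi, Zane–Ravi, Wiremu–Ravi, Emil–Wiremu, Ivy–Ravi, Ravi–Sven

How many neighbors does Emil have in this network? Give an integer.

2

Emil is directly tied to Ravi and Wiremu. That is 2 neighbors, so the degree of Emil is 2.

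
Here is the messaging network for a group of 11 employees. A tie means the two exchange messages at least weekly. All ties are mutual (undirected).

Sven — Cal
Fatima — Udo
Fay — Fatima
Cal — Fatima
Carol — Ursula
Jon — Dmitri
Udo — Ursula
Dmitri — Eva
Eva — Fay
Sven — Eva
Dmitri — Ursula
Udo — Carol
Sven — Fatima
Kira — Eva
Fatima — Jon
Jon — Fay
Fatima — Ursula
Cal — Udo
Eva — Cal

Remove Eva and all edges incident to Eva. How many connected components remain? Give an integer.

Without Eva, the remaining ties split the others into: {Kira}; {Cal, Carol, Dmitri, Fatima, Fay, Jon, Sven, Udo, Ursula}.
That's 2 separate components.

2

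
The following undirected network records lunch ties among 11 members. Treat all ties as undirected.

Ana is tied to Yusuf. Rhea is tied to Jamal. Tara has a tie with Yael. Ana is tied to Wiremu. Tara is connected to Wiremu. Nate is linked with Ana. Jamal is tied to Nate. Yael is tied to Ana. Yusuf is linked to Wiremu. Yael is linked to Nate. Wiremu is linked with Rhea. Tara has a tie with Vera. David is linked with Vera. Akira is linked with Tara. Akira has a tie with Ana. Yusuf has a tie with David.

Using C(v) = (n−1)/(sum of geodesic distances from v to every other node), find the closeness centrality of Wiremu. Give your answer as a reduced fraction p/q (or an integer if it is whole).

Distances from Wiremu: Akira:2, Ana:1, David:2, Jamal:2, Nate:2, Rhea:1, Tara:1, Vera:2, Yael:2, Yusuf:1. Sum = 16.
n = 11, so closeness = 10/16 = 5/8.

5/8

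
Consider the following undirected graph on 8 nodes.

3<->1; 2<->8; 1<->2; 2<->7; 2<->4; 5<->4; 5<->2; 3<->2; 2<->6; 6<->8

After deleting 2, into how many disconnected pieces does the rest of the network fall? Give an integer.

Without 2, the remaining ties split the others into: {1, 3}; {6, 8}; {4, 5}; {7}.
That's 4 separate components.

4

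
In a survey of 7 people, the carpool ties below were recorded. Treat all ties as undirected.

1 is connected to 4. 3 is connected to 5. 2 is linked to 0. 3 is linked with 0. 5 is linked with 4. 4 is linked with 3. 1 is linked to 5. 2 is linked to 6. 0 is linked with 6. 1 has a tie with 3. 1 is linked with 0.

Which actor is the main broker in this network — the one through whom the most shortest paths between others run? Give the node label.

0

Unnormalized betweenness of each node: 0:8, 1:3, 2:0, 3:3, 4:0, 5:0, 6:0.
0 has the largest value, 8, making it the main broker — the node through which the most shortest paths run.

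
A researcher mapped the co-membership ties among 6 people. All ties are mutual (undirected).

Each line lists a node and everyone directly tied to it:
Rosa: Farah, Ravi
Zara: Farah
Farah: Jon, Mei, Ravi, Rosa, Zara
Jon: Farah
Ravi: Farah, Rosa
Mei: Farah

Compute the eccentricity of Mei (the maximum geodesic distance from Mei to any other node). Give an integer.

Distances from Mei: Farah:1, Jon:2, Ravi:2, Rosa:2, Zara:2.
The largest is 2 (to Zara, Jon, Ravi, and Rosa), so the eccentricity of Mei is 2.

2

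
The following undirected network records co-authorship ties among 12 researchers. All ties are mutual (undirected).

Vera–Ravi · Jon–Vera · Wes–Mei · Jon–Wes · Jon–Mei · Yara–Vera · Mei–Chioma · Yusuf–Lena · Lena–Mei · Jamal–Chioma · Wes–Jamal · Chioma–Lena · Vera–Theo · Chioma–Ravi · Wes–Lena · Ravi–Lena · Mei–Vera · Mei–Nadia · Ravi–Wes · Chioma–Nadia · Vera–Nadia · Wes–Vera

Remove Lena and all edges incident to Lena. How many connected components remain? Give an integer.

2

Without Lena, the remaining ties split the others into: {Chioma, Jamal, Jon, Mei, Nadia, Ravi, Theo, Vera, Wes, Yara}; {Yusuf}.
That's 2 separate components.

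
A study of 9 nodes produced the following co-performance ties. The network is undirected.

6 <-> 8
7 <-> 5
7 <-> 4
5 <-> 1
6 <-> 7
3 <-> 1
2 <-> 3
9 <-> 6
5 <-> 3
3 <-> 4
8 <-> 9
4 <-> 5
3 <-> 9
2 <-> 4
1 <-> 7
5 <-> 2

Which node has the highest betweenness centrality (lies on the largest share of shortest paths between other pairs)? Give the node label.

3

Unnormalized betweenness of each node: 1:1/3, 2:0, 3:23/3, 4:7/6, 5:2, 6:7/2, 7:11/2, 8:0, 9:29/6.
3 has the largest value, 23/3, making it the main broker — the node through which the most shortest paths run.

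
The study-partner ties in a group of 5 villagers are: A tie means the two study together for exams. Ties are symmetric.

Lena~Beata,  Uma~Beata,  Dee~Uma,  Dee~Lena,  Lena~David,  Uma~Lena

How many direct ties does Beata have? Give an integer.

Beata is directly tied to Lena and Uma. That is 2 neighbors, so the degree of Beata is 2.

2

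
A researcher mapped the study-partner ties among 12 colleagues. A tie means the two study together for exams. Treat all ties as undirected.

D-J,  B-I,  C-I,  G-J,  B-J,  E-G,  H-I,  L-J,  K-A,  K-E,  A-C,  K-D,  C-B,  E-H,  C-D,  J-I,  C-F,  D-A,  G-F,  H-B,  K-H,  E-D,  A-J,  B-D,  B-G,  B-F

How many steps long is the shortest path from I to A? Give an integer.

2

One shortest route is I – J – A, which uses 2 edges, and I and A are not directly tied, so nothing shorter exists. So d(I,A) = 2.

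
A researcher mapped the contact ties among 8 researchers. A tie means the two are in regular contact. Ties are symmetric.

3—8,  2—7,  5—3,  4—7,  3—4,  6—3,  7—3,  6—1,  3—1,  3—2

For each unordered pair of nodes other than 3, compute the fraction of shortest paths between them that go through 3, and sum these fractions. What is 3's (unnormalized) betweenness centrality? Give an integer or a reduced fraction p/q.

Pairs whose geodesics pass through 3 — 6–2: 1; 6–5: 1; 6–8: 1; 6–7: 1; 6–4: 1; 2–5: 1; 2–8: 1; 2–1: 1; 2–4: 1/2; 5–8: 1; 5–7: 1; 5–1: 1; 5–4: 1; 8–7: 1 … (+4 more pairs).
All other pairs contribute 0.
Summing the contributions gives betweenness(3) = 35/2.

35/2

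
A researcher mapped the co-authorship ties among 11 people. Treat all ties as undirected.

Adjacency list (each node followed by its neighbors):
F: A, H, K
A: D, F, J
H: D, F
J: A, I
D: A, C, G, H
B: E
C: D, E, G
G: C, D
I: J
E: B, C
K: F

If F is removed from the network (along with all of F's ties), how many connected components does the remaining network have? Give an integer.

Without F, the remaining ties split the others into: {A, B, C, D, E, G, H, I, J}; {K}.
That's 2 separate components.

2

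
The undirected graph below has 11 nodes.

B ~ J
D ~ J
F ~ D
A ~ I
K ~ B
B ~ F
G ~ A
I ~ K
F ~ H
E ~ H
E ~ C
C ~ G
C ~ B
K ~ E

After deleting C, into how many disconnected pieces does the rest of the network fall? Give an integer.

1

C's neighbors (B, E, and G) remain reachable from one another through other ties, so the rest of the network stays in one piece.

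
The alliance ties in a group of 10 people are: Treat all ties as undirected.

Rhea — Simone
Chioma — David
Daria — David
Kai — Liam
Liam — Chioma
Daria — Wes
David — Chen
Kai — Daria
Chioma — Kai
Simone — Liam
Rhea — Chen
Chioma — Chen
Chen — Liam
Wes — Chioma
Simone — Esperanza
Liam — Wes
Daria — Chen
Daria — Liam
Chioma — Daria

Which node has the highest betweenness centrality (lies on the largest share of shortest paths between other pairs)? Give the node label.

Liam

Unnormalized betweenness of each node: Chen:19/3, Chioma:10/3, Daria:10/3, David:0, Esperanza:0, Kai:0, Liam:25/2, Rhea:3/2, Simone:9, Wes:0.
Liam has the largest value, 25/2, making it the main broker — the node through which the most shortest paths run.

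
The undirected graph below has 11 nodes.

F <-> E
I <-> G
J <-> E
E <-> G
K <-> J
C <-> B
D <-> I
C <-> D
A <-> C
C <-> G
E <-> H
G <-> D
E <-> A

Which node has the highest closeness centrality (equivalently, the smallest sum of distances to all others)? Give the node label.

Farness (sum of distances to all others) for each node — A:20, B:30, C:21, D:22, E:16, F:25, G:17, H:25, I:25, J:23, K:32.
The smallest farness is 16, for E, so E has the highest closeness.

E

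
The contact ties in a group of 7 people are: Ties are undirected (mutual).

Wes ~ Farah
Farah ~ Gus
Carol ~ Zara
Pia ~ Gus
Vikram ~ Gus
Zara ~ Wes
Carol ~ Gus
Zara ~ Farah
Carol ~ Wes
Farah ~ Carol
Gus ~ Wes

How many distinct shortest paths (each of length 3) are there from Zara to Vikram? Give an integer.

The shortest distance is 3. The length-3 paths are: Zara–Wes–Gus–Vikram; Zara–Carol–Gus–Vikram; Zara–Farah–Gus–Vikram.
That gives 3 distinct shortest paths.

3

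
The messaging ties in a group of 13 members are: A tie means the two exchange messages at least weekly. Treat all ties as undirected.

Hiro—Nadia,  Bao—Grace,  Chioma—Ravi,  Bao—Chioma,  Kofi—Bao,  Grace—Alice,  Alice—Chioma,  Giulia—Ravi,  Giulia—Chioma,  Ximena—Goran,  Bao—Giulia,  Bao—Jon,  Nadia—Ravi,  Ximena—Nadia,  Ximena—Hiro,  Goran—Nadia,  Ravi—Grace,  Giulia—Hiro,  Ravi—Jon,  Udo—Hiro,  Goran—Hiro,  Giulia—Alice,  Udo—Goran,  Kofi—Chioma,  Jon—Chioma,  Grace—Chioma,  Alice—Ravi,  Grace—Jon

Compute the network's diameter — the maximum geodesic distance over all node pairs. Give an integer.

Eccentricity of each node (its greatest distance to any other): Alice:3, Bao:3, Chioma:3, Giulia:2, Goran:4, Grace:4, Hiro:3, Jon:4, Kofi:4, Nadia:3, Ravi:3, Udo:4, Ximena:4.
The maximum eccentricity is 4, realized for instance by the pair Udo–Jon via Udo – Hiro – Giulia – Bao – Jon. So the diameter is 4.

4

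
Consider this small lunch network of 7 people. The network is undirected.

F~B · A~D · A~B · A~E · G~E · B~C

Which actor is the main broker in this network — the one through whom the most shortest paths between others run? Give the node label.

Unnormalized betweenness of each node: A:11, B:9, C:0, D:0, E:5, F:0, G:0.
A has the largest value, 11, making it the main broker — the node through which the most shortest paths run.

A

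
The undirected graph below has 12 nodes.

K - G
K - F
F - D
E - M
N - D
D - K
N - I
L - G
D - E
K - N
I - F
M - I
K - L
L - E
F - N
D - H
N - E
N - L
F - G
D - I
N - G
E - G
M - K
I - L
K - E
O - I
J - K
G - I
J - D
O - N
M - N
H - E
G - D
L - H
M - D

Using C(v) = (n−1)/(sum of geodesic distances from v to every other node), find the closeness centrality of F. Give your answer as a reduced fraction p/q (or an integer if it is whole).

Distances from F: D:1, E:2, G:1, H:2, I:1, J:2, K:1, L:2, M:2, N:1, O:2. Sum = 17.
n = 12, so closeness = 11/17.

11/17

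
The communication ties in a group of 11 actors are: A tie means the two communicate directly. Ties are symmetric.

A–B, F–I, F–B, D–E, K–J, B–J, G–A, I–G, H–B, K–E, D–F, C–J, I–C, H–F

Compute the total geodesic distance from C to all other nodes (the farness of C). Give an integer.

Distances from C: A:3, B:2, D:3, E:3, F:2, G:2, H:3, I:1, J:1, K:2.
Sum = 3 + 2 + 3 + 3 + 2 + 2 + 3 + 1 + 1 + 2 = 22.

22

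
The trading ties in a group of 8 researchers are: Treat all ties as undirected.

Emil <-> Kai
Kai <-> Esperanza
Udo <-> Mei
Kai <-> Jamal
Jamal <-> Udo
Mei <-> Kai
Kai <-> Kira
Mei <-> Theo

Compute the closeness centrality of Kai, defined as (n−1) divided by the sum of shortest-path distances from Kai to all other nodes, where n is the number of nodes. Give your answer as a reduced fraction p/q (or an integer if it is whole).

7/9

Distances from Kai: Emil:1, Esperanza:1, Jamal:1, Kira:1, Mei:1, Theo:2, Udo:2. Sum = 9.
n = 8, so closeness = 7/9.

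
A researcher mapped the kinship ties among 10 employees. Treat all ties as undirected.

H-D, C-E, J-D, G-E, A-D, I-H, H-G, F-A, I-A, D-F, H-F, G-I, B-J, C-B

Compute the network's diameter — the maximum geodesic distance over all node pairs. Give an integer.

4

Eccentricity of each node (its greatest distance to any other): A:4, B:4, C:4, D:3, E:3, F:4, G:3, H:3, I:4, J:3.
The maximum eccentricity is 4, realized for instance by the pair I–B via I – G – E – C – B. So the diameter is 4.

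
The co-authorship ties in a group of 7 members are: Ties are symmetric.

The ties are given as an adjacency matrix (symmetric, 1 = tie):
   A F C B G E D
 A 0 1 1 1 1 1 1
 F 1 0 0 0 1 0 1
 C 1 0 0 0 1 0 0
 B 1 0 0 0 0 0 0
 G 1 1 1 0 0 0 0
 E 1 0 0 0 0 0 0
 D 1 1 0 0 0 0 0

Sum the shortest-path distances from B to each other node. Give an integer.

11

Distances from B: A:1, C:2, D:2, E:2, F:2, G:2.
Sum = 1 + 2 + 2 + 2 + 2 + 2 = 11.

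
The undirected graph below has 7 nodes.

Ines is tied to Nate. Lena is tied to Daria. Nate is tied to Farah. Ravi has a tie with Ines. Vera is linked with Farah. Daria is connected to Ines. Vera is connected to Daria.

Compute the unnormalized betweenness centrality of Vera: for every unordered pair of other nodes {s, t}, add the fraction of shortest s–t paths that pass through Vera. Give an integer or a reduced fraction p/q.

Pairs whose geodesics pass through Vera — Farah–Daria: 1; Farah–Lena: 1.
All other pairs contribute 0.
Summing the contributions gives betweenness(Vera) = 2.

2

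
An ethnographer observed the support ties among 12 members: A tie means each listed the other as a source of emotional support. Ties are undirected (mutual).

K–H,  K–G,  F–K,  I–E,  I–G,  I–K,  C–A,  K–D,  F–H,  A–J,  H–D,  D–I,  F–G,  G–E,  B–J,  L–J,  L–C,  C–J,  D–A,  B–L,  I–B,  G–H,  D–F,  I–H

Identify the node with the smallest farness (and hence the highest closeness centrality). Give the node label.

Farness (sum of distances to all others) for each node — A:21, B:20, C:27, D:18, E:25, F:23, G:22, H:20, I:17, J:23, K:20, L:26.
The smallest farness is 17, for I, so I has the highest closeness.

I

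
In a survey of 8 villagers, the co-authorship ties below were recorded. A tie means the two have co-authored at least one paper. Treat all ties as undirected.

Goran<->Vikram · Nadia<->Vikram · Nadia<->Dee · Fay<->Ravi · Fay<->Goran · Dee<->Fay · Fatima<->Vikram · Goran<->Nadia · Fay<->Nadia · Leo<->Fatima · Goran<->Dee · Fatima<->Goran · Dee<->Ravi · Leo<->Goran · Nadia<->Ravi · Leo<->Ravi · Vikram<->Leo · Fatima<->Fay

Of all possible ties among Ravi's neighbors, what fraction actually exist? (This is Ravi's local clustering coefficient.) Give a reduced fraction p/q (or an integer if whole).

Ravi's neighbors: Dee, Fay, Leo, and Nadia (k = 4).
Possible neighbor pairs: C(4,2) = 6. Edges among them: Dee–Fay, Dee–Nadia, Fay–Nadia → e = 3.
Clustering(Ravi) = 3/6 = 1/2.

1/2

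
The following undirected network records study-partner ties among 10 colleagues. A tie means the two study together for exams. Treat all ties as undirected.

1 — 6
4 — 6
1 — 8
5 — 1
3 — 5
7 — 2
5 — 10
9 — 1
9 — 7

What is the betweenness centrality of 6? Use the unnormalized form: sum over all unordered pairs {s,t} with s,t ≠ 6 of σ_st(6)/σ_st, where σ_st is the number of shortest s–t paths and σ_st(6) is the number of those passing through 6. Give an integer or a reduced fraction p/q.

Pairs whose geodesics pass through 6 — 1–4: 1; 2–4: 1; 9–4: 1; 5–4: 1; 4–3: 1; 4–8: 1; 4–7: 1; 4–10: 1.
All other pairs contribute 0.
Summing the contributions gives betweenness(6) = 8.

8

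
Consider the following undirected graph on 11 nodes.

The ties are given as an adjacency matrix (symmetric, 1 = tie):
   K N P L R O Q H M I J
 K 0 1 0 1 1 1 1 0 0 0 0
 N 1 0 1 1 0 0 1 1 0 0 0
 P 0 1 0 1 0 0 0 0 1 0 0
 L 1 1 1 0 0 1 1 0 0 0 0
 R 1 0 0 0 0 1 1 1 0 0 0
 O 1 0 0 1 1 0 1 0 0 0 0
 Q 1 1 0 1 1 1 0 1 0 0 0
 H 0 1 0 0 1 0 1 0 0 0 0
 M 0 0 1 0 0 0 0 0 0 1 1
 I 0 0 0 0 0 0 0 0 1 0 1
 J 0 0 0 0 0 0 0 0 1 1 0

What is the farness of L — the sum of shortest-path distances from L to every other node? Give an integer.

Distances from L: H:2, I:3, J:3, K:1, M:2, N:1, O:1, P:1, Q:1, R:2.
Sum = 2 + 3 + 3 + 1 + 2 + 1 + 1 + 1 + 1 + 2 = 17.

17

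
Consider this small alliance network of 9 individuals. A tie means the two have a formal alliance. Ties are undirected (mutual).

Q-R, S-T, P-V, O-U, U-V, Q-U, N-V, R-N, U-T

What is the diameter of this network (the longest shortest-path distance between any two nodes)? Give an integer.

Eccentricity of each node (its greatest distance to any other): N:4, O:3, P:4, Q:3, R:4, S:4, T:3, U:2, V:3.
The maximum eccentricity is 4, realized for instance by the pair N–S via N – V – U – T – S. So the diameter is 4.

4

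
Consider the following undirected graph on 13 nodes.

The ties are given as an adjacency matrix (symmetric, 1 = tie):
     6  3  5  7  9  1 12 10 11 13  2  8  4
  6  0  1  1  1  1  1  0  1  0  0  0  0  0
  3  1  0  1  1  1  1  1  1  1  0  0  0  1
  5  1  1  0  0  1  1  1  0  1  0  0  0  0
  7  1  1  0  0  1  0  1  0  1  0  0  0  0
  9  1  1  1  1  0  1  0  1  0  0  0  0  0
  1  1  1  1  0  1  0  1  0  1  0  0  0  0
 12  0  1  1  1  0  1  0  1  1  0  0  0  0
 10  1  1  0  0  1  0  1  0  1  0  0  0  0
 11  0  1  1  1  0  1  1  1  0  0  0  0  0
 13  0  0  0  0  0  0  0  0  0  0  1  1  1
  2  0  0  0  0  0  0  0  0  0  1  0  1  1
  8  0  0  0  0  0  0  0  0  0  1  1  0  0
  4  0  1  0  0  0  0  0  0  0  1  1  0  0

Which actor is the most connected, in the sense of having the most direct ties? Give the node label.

3

Degrees — 1:6, 2:3, 3:9, 4:3, 5:6, 6:6, 7:5, 8:2, 9:6, 10:5, 11:6, 12:6, 13:3.
The maximum is 9, attained only by 3.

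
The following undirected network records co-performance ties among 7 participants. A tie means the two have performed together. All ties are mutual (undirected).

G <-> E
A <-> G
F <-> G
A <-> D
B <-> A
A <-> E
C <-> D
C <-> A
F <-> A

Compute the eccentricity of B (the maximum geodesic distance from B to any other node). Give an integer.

2

Distances from B: A:1, C:2, D:2, E:2, F:2, G:2.
The largest is 2 (to D, F, E, C, and G), so the eccentricity of B is 2.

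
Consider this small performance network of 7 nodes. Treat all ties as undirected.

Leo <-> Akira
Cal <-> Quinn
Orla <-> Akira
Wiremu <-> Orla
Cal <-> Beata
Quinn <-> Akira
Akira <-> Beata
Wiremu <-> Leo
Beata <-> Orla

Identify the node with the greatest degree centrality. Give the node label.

Degrees — Akira:4, Beata:3, Cal:2, Leo:2, Orla:3, Quinn:2, Wiremu:2.
The maximum is 4, attained only by Akira.

Akira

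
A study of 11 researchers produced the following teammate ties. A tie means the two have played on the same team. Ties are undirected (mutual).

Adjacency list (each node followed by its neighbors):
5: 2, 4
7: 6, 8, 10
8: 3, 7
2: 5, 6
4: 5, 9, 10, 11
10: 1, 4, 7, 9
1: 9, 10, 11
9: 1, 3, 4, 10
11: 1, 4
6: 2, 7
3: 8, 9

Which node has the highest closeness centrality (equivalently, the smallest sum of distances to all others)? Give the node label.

Farness (sum of distances to all others) for each node — 1:22, 2:26, 3:23, 4:18, 5:23, 6:24, 7:19, 8:25, 9:18, 10:17, 11:25.
The smallest farness is 17, for 10, so 10 has the highest closeness.

10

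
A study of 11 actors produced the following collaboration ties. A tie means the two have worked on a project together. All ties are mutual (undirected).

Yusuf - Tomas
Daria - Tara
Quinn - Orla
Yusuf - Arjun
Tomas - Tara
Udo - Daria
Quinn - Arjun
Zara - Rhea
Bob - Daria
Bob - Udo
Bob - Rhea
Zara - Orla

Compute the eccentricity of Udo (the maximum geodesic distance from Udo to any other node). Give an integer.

5

Distances from Udo: Arjun:5, Bob:1, Daria:1, Orla:4, Quinn:5, Rhea:2, Tara:2, Tomas:3, Yusuf:4, Zara:3.
The largest is 5 (to Arjun and Quinn), so the eccentricity of Udo is 5.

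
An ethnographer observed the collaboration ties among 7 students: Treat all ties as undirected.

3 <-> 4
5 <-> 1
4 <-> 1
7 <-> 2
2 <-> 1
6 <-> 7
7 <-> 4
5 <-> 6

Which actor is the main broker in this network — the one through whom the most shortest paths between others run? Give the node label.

4

Unnormalized betweenness of each node: 1:4, 2:1/2, 3:0, 4:11/2, 5:1, 6:1, 7:4.
4 has the largest value, 11/2, making it the main broker — the node through which the most shortest paths run.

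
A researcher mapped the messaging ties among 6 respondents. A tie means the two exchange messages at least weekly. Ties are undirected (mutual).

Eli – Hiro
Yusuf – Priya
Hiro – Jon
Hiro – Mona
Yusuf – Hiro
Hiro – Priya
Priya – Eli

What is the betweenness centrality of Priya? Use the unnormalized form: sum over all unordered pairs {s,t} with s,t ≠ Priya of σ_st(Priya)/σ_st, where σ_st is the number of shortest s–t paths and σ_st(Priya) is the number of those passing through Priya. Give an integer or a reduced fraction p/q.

1/2

Pairs whose geodesics pass through Priya — Eli–Yusuf: 1/2.
All other pairs contribute 0.
Summing the contributions gives betweenness(Priya) = 1/2.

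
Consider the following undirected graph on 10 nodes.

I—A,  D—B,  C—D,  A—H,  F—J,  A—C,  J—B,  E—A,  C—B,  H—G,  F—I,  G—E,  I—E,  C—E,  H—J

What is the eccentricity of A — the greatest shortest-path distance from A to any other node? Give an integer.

Distances from A: B:2, C:1, D:2, E:1, F:2, G:2, H:1, I:1, J:2.
The largest is 2 (to F, J, G, D, and B), so the eccentricity of A is 2.

2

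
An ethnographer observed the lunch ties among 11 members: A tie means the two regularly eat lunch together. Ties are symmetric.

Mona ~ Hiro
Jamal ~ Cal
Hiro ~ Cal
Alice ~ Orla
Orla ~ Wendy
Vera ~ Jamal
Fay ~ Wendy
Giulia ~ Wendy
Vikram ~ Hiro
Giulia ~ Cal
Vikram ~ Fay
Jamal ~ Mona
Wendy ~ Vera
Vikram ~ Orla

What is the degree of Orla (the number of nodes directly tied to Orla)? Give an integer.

3

Orla is directly tied to Alice, Vikram, and Wendy. That is 3 neighbors, so the degree of Orla is 3.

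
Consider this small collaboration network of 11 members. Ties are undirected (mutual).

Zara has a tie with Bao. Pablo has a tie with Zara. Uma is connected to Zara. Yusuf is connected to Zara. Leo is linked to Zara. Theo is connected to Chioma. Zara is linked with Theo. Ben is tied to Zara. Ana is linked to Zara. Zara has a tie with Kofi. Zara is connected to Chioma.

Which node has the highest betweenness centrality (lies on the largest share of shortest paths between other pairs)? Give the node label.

Unnormalized betweenness of each node: Ana:0, Bao:0, Ben:0, Chioma:0, Kofi:0, Leo:0, Pablo:0, Theo:0, Uma:0, Yusuf:0, Zara:44.
Zara has the largest value, 44, making it the main broker — the node through which the most shortest paths run.

Zara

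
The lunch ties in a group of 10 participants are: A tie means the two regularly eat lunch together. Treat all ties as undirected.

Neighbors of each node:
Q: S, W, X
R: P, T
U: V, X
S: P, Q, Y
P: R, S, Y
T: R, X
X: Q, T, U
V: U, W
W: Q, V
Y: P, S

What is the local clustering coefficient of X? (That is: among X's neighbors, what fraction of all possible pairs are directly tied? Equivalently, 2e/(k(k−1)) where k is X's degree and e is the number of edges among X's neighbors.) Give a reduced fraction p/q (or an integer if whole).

0

X's neighbors: Q, T, and U (k = 3).
Possible neighbor pairs: C(3,2) = 3. Edges among them: none → e = 0.
Clustering(X) = 0/3 = 0.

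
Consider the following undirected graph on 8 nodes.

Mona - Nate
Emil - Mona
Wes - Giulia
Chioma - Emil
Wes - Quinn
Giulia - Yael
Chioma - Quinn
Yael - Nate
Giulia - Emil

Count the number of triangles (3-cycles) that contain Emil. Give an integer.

0

Emil's neighbors are Chioma, Giulia, and Mona, but none of them are tied to each other, so no triangle contains Emil.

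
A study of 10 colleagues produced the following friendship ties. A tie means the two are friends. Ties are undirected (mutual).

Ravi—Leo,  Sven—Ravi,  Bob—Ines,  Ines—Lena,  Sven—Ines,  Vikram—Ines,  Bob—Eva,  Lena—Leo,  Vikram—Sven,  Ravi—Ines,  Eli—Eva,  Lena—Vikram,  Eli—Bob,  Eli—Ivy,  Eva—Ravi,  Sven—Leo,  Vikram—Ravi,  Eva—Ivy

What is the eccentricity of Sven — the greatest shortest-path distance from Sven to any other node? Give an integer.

3

Distances from Sven: Bob:2, Eli:3, Eva:2, Ines:1, Ivy:3, Lena:2, Leo:1, Ravi:1, Vikram:1.
The largest is 3 (to Eli and Ivy), so the eccentricity of Sven is 3.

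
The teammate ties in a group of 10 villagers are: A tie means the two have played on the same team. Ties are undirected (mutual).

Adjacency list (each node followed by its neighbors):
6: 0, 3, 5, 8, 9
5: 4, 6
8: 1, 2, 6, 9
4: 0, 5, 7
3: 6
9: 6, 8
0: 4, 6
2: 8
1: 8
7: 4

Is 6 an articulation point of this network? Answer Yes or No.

Removing 6 leaves {0, 4, 5, and 7} with no path to {1, 2, 8, and 9}, so the network splits into 3 components. 6 is a cut vertex.

Yes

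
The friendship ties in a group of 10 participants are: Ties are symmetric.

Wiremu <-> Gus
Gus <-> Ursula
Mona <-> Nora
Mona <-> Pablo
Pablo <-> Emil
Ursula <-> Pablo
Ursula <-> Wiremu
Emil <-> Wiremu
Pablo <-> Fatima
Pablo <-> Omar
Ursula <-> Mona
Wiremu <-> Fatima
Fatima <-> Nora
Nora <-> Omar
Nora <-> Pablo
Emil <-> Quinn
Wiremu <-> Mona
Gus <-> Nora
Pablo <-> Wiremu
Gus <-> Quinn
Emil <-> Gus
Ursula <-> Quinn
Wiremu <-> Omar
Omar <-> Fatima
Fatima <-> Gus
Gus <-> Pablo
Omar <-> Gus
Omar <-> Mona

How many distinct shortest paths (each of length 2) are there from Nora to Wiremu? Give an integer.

5

The shortest distance is 2. The length-2 paths are: Nora–Mona–Wiremu; Nora–Omar–Wiremu; Nora–Fatima–Wiremu; Nora–Gus–Wiremu; Nora–Pablo–Wiremu.
That gives 5 distinct shortest paths.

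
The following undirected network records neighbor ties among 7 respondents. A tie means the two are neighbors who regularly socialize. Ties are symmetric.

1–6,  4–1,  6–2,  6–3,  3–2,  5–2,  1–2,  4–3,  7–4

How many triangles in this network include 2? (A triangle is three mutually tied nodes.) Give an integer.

2's neighbors: 1, 3, 5, and 6.
Neighbor pairs that are themselves tied: 2–1–6; 2–3–6. Each forms one triangle with 2, for 2 in total.

2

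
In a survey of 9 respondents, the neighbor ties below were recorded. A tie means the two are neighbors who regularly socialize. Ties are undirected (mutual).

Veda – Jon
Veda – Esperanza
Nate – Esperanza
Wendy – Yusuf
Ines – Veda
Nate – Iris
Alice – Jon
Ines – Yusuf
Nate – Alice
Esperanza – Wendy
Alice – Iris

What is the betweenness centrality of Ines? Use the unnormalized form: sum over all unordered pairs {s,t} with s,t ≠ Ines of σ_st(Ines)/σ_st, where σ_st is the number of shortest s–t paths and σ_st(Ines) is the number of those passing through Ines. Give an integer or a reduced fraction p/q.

Pairs whose geodesics pass through Ines — Alice–Yusuf: 1/2; Jon–Yusuf: 1; Veda–Yusuf: 1.
All other pairs contribute 0.
Summing the contributions gives betweenness(Ines) = 5/2.

5/2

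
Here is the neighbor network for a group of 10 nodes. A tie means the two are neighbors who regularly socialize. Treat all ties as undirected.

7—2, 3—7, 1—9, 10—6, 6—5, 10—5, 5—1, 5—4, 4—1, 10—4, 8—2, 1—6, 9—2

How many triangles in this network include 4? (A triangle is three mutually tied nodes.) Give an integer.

2

4's neighbors: 1, 5, and 10.
Neighbor pairs that are themselves tied: 4–1–5; 4–5–10. Each forms one triangle with 4, for 2 in total.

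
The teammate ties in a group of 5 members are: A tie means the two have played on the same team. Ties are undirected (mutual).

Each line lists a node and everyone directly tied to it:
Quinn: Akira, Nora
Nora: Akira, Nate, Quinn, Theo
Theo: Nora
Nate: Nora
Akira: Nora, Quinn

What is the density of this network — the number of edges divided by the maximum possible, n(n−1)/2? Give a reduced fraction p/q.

1/2

There are 5 edges and 5 nodes, so the maximum possible is C(5,2) = 10.
Density = 5/10 = 1/2.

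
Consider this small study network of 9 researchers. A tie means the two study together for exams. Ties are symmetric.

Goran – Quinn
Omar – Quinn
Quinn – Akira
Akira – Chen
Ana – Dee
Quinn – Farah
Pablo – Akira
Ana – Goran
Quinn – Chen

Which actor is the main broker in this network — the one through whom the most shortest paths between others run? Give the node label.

Unnormalized betweenness of each node: Akira:7, Ana:7, Chen:0, Dee:0, Farah:0, Goran:12, Omar:0, Pablo:0, Quinn:22.
Quinn has the largest value, 22, making it the main broker — the node through which the most shortest paths run.

Quinn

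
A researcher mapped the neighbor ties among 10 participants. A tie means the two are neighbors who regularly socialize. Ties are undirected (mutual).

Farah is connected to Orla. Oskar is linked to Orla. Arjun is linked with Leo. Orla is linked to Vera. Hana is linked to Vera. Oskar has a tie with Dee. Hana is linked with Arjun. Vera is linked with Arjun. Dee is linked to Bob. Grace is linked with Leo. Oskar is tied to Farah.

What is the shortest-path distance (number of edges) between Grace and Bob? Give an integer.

One shortest route is Grace – Leo – Arjun – Vera – Orla – Oskar – Dee – Bob, which uses 7 edges, and at distance 6 from Grace we only reach {Dee}, which does not include Bob. So d(Grace,Bob) = 7.

7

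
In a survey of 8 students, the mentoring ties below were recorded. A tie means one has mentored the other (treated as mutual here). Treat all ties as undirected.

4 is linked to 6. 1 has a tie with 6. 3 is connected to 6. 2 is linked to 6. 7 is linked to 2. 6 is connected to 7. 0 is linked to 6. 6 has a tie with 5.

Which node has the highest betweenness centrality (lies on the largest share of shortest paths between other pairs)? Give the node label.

Unnormalized betweenness of each node: 0:0, 1:0, 2:0, 3:0, 4:0, 5:0, 6:20, 7:0.
6 has the largest value, 20, making it the main broker — the node through which the most shortest paths run.

6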